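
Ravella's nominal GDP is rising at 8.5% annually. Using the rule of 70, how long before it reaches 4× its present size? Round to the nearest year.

One doubling takes 70/8.5 = 8.24 years.
Getting to 4× needs 2 doublings: 2 × 8.24 ≈ 16 years.

roughly 16 years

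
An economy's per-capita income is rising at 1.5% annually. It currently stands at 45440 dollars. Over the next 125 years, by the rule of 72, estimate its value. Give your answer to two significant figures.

around 280000 dollars

It doubles every 72/1.5 ≈ 48.00 years, so 125 years is 2.60 doublings.
2^2.60 ≈ 6.06; 45440 × 6.06 ≈ 280000 dollars.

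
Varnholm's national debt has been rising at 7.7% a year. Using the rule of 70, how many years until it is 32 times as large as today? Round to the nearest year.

approximately 45 years

At 7.7% it doubles every 70/7.7 ≈ 9.09 years.
32 = 2^5, so 5 doublings → 45 years.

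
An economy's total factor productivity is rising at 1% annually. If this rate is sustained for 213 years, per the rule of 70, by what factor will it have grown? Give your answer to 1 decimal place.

Doubling time ≈ 70/1 = 70.00 years.
213 years / 70.00 ≈ 3.04 doublings → factor 2^3.04 ≈ 8.2.

8.2 times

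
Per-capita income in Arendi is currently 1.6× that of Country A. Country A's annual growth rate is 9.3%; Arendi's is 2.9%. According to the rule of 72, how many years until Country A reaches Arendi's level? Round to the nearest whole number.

about 8 years

Country A gains on Arendi at 9.3% − 2.9% = 6.4 points a year.
At that relative rate the gap halves every 72/6.4 ≈ 11.25 years.
A 1.6× gap takes log₂(1.6) ≈ 0.68 halvings to close: 0.68 × 11.25 ≈ 8 years.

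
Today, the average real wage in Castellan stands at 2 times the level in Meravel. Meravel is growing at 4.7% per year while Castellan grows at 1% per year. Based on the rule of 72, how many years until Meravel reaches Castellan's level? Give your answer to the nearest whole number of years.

Meravel gains on Castellan at 4.7% − 1% = 3.7 points a year.
At that relative rate the gap halves every 72/3.7 ≈ 19.46 years.
A 2 times gap closes after 1 halving: 1 × 19.46 ≈ 19 years.

about 19 years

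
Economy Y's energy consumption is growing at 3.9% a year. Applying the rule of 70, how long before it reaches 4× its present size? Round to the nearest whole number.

At 3.9% it doubles every 70/3.9 ≈ 17.95 years.
4× is 2 doublings, so 2 × 17.95 ≈ 36 years.

about 36 years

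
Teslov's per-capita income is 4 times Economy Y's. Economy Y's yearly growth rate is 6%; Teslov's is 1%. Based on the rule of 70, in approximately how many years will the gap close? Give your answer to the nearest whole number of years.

roughly 28 years

What matters is the difference: 5 pp.
Rule of 70 on the gap: the ratio halves every 70/5 ≈ 14.00 years.
A 4 times gap closes after 2 halvings: 2 × 14.00 ≈ 28 years.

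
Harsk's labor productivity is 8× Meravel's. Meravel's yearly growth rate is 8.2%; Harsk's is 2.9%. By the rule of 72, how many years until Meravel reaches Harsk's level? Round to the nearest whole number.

Meravel gains on Harsk at 8.2% − 2.9% = 5.3 points a year.
At that relative rate the gap halves every 72/5.3 ≈ 13.58 years.
An 8× gap closes after 3 halvings: 3 × 13.58 ≈ 41 years.

about 41 years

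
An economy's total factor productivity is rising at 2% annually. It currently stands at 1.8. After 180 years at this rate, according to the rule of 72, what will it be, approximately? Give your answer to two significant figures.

Doubling time ≈ 72/2 = 36.00 years.
180 years is 180/36.00 ≈ 5.00 doublings, a factor of 2^5.00 ≈ 32.00.
1.8 × 32.00 ≈ 58.

approximately 58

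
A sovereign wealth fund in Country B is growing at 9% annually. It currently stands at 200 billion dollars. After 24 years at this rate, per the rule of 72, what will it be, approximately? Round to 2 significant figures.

1600 billion dollars

It doubles every 72/9 ≈ 8.00 years, so 24 years is 3.00 doublings.
2^3.00 ≈ 8.00; 200 × 8.00 ≈ 1600 billion dollars.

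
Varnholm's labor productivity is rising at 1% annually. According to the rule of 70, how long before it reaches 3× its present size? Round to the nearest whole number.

At 1% it doubles every 70/1 ≈ 70.00 years.
Reaching 3× takes log₂(3) ≈ 1.58 doublings.
1.58 × 70.00 ≈ 111 years.

around 111 years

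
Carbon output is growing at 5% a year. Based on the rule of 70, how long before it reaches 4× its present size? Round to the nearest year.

approximately 28 years

One doubling takes 70/5 = 14.00 years.
4 = 2^2, so 2 doublings → 28 years.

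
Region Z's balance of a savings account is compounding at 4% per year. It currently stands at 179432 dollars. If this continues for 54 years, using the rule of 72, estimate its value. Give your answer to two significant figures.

approximately 1400000 dollars

It doubles every 72/4 ≈ 18.00 years, so 54 years is 3.00 doublings.
2^3.00 ≈ 8.00; 179432 × 8.00 ≈ 1400000 dollars.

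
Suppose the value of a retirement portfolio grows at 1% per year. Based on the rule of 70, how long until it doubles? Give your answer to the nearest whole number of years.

70/1 ≈ 70.00, so it doubles roughly every 70 years.

about 70 years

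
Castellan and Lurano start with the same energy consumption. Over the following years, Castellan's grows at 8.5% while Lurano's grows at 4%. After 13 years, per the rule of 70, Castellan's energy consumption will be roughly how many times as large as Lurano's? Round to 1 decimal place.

Only the 4.5-point difference matters.
70/4.5 ≈ 15.56 years per doubling of the ratio; 13 years gives 0.84 doublings, so ≈ 1.8×.

about 1.8 times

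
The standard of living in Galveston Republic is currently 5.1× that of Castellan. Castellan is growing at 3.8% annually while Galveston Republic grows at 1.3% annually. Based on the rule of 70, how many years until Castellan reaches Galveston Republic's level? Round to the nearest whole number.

Castellan gains on Galveston Republic at 3.8% − 1.3% = 2.5 points a year.
At that relative rate the gap halves every 70/2.5 ≈ 28.00 years.
A 5.1× gap takes log₂(5.1) ≈ 2.35 halvings to close: 2.35 × 28.00 ≈ 66 years.

around 66 years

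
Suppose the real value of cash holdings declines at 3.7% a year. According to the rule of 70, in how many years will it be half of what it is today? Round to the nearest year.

around 19 years

Falling at 3.7%, it halves about every 70/3.7 = 18.92 years.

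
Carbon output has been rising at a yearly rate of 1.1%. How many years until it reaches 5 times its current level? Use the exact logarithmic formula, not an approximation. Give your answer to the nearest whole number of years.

t = ln(5) / ln(1 + 0.011) = 1.6094 / 0.010940 ≈ 147.11.
≈ 147 years.

147 years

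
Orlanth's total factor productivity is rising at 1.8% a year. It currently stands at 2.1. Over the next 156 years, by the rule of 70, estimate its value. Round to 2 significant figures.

about 34

Doubling time ≈ 70/1.8 = 38.89 years.
156 years is 156/38.89 ≈ 4.01 doublings, a factor of 2^4.01 ≈ 16.11.
2.1 × 16.11 ≈ 34.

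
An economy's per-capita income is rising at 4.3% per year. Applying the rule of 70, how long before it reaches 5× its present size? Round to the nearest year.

about 38 years

One doubling takes 70/4.3 = 16.28 years.
5× is log₂ 5 ≈ 2.32 doublings, so ≈ 2.32 × 16.28 = 38 years.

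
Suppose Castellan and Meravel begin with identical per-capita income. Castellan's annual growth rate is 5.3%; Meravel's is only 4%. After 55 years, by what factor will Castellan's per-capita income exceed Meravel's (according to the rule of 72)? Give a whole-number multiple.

roughly 2 times

Only the 1.3-point difference matters.
72/1.3 ≈ 55.38 years per doubling of the ratio; 55 years gives 0.99 doublings, so ≈ 2×.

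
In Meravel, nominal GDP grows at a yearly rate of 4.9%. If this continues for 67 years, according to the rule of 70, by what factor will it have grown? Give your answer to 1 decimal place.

Doubling time ≈ 70/4.9 = 14.29 years.
67 years / 14.29 ≈ 4.69 doublings → factor 2^4.69 ≈ 25.8.

about 25.8 times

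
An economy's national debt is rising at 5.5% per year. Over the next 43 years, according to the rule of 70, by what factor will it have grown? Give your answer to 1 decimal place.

Doubles every ≈ 12.73 years (70/5.5).
43 years is 3.38 doublings; 2^3.38 ≈ 10.4×.

around 10.4 times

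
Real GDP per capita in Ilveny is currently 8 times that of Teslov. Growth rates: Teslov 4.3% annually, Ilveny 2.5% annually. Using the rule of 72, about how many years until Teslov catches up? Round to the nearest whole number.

The growth-rate gap is 4.3% − 2.5% = 1.8 percentage points.
So the ratio between them halves every 72/1.8 ≈ 40.00 years.
An 8 times gap closes after 3 halvings: 3 × 40.00 ≈ 120 years.

≈ 120 years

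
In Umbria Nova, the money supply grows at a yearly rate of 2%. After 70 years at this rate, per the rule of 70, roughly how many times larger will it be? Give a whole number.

At 2% one doubling takes ≈ 35.00 years; 70 years is 2 of them, so ×4.

around 4 times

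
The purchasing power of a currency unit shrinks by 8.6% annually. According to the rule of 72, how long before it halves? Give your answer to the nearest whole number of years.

8 years

Halving time ≈ 72 / 8.6 = 8.37 → 8 years.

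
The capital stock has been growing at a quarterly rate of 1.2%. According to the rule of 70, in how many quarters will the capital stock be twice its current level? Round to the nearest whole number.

70/1.2 ≈ 58.33, so it doubles roughly every 58 quarters.

roughly 58 quarters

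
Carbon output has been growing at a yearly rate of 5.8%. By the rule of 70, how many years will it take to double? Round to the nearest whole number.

around 12 years

At 5.8%, doubling takes about 70/5.8 = 12.07 years.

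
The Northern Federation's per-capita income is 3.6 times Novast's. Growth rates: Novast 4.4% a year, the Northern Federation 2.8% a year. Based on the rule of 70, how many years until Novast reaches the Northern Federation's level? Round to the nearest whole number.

81 years

Novast gains on the Northern Federation at 4.4% − 2.8% = 1.6 points a year.
At that relative rate the gap halves every 70/1.6 ≈ 43.75 years.
A 3.6 times gap takes log₂(3.6) ≈ 1.85 halvings to close: 1.85 × 43.75 ≈ 81 years.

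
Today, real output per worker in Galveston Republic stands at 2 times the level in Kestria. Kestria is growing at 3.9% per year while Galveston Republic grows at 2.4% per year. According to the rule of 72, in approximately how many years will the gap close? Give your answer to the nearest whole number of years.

about 48 years

The growth-rate gap is 3.9% − 2.4% = 1.5 percentage points.
So the ratio between them halves every 72/1.5 ≈ 48.00 years.
A 2 times gap closes after 1 halving: 1 × 48.00 ≈ 48 years.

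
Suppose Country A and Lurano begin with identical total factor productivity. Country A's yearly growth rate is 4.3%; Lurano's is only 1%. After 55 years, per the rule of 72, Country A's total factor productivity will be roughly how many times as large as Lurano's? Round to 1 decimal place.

≈ 5.7 times

Only the 3.3-point difference matters.
72/3.3 ≈ 21.82 years per doubling of the ratio; 55 years gives 2.52 doublings, so ≈ 5.7×.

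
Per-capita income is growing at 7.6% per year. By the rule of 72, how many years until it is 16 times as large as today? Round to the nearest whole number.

Doubling time ≈ 72/7.6 = 9.47 years.
Getting to 16× needs 4 doublings: 4 × 9.47 ≈ 38 years.

≈ 38 years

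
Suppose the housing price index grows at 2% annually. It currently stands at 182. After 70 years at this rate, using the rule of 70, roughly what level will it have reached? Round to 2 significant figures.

Doubling time ≈ 70/2 = 35.00 years.
70 years is 70/35.00 ≈ 2.00 doublings, a factor of 2^2.00 ≈ 4.00.
182 × 4.00 ≈ 730.

about 730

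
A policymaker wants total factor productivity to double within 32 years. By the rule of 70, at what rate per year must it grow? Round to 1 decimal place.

70 / 32 ≈ 2.19, so about 2.2% per year.

≈ 2.2%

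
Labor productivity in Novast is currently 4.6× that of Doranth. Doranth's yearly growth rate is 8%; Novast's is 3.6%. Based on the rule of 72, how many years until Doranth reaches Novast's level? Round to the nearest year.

roughly 36 years

The growth-rate gap is 8% − 3.6% = 4.4 percentage points.
So the ratio between them halves every 72/4.4 ≈ 16.36 years.
A 4.6× gap takes log₂(4.6) ≈ 2.20 halvings to close: 2.20 × 16.36 ≈ 36 years.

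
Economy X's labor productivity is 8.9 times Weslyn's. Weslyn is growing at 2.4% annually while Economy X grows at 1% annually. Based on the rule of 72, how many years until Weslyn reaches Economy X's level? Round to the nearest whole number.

Weslyn gains on Economy X at 2.4% − 1% = 1.4 points a year.
At that relative rate the gap halves every 72/1.4 ≈ 51.43 years.
An 8.9 times gap takes log₂(8.9) ≈ 3.15 halvings to close: 3.15 × 51.43 ≈ 162 years.

roughly 162 years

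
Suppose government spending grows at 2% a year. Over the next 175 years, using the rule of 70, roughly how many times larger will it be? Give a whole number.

70/2 ≈ 35.00 years per doubling.
175 years fits 5 doublings: 2^5 = 32.

around 32 times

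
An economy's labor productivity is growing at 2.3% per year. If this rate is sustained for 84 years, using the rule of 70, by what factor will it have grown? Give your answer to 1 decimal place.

Doubling time ≈ 70/2.3 = 30.43 years.
84 years / 30.43 ≈ 2.76 doublings → factor 2^2.76 ≈ 6.8.

roughly 6.8 times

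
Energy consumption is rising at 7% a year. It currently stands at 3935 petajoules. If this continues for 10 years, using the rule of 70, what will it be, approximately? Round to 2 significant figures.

around 7900 petajoules

Doubling time ≈ 70/7 = 10.00 years.
10 years is 10/10.00 ≈ 1.00 doublings, a factor of 2^1.00 ≈ 2.00.
3935 × 2.00 ≈ 7900 petajoules.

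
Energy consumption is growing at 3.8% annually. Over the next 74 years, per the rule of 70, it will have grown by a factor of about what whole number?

At 3.8% one doubling takes ≈ 18.42 years; 74 years is 4 of them, so ×16.

approximately 16 times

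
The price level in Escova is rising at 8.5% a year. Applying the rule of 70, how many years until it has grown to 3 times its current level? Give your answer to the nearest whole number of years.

around 13 years

One doubling takes 70/8.5 = 8.24 years.
Reaching 3× takes log₂(3) ≈ 1.58 doublings.
1.58 × 8.24 ≈ 13 years.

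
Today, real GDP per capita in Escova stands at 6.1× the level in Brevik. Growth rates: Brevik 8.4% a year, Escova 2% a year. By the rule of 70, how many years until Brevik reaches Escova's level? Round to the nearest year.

Brevik gains on Escova at 8.4% − 2% = 6.4 points a year.
At that relative rate the gap halves every 70/6.4 ≈ 10.94 years.
A 6.1× gap takes log₂(6.1) ≈ 2.61 halvings to close: 2.61 × 10.94 ≈ 29 years.

29 years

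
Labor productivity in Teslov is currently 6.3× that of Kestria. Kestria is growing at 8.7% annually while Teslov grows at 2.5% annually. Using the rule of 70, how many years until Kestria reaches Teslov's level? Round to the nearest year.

Kestria gains on Teslov at 8.7% − 2.5% = 6.2 points a year.
At that relative rate the gap halves every 70/6.2 ≈ 11.29 years.
A 6.3× gap takes log₂(6.3) ≈ 2.66 halvings to close: 2.66 × 11.29 ≈ 30 years.

≈ 30 years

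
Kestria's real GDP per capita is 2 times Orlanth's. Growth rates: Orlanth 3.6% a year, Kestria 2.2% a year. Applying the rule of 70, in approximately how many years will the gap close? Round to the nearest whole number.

≈ 50 years

The growth-rate gap is 3.6% − 2.2% = 1.4 percentage points.
So the ratio between them halves every 70/1.4 ≈ 50.00 years.
A 2 times gap closes after 1 halving: 1 × 50.00 ≈ 50 years.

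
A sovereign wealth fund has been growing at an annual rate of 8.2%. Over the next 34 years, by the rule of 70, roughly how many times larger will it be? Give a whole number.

70/8.2 ≈ 8.54 years per doubling.
34 years fits 4 doublings: 2^4 = 16.

≈ 16 times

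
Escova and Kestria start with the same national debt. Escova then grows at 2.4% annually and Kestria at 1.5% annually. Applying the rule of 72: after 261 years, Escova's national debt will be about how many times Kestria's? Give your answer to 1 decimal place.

Escova pulls ahead at 0.9 pp per year, so the ratio doubles every 72/0.9 ≈ 80.00 years.
In 261 years that's 3.26 doublings: 2^3.26 ≈ 9.6.

about 9.6 times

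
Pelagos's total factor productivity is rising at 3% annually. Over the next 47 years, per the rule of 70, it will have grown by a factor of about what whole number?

70/3 ≈ 23.33 years per doubling.
47 years fits 2 doublings: 2^2 = 4.

about 4 times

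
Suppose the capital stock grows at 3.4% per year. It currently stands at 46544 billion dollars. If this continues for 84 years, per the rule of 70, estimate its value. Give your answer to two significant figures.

Doubling time ≈ 70/3.4 = 20.59 years.
84 years is 84/20.59 ≈ 4.08 doublings, a factor of 2^4.08 ≈ 16.91.
46544 × 16.91 ≈ 790000 billion dollars.

790000 billion dollars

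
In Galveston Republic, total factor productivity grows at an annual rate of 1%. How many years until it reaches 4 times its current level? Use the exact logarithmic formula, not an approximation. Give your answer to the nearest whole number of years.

139 years

t = ln(4) / ln(1 + 0.01) = 1.3863 / 0.009950 ≈ 139.33.
≈ 139 years.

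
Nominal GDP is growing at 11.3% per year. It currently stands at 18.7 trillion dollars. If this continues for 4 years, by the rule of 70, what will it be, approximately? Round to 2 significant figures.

approximately 29 trillion dollars

Doubling time ≈ 70/11.3 = 6.19 years.
4 years is 4/6.19 ≈ 0.65 doublings, a factor of 2^0.65 ≈ 1.57.
18.7 × 1.57 ≈ 29 trillion dollars.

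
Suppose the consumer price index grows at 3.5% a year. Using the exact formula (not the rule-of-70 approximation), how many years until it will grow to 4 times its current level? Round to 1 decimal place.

40.3 years

t = ln(4) / ln(1 + 0.035) = 1.3863 / 0.034401 ≈ 40.30.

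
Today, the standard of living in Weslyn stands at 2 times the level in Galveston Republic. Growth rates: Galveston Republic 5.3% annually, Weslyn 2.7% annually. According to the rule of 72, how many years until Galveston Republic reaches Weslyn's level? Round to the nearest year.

approximately 28 years

Galveston Republic gains on Weslyn at 5.3% − 2.7% = 2.6 points a year.
At that relative rate the gap halves every 72/2.6 ≈ 27.69 years.
A 2 times gap closes after 1 halving: 1 × 27.69 ≈ 28 years.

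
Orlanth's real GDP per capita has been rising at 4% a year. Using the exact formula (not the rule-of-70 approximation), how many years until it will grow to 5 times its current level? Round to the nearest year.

41 years

t = ln(5) / ln(1 + 0.04) = 1.6094 / 0.039221 ≈ 41.03.
≈ 41 years.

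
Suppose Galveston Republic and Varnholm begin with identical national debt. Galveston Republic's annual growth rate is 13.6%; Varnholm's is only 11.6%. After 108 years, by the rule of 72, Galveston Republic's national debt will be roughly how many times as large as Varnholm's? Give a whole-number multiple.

Only the 2-point difference matters.
72/2 ≈ 36.00 years per doubling of the ratio; 108 years gives 3.00 doublings, so ≈ 8×.

8 times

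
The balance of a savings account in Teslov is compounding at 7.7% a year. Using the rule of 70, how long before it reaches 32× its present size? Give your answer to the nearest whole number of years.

roughly 45 years

At 7.7% it doubles every 70/7.7 ≈ 9.09 years.
32 = 2^5, so 5 doublings → 45 years.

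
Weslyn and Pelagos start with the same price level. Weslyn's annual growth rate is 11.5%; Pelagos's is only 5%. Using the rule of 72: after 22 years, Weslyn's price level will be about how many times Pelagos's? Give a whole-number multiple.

Weslyn pulls ahead at 6.5 pp per year, so the ratio doubles every 72/6.5 ≈ 11.08 years.
In 22 years that's 1.99 doublings: 2^1.99 ≈ 4.

around 4 times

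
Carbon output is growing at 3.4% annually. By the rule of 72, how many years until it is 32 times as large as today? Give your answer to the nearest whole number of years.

around 106 years

At 3.4% it doubles every 72/3.4 ≈ 21.18 years.
32× is 5 doublings, so 5 × 21.18 ≈ 106 years.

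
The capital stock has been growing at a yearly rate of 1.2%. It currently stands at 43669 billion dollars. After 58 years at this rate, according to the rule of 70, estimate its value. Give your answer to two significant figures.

approximately 87000 billion dollars

It doubles every 70/1.2 ≈ 58.33 years, so 58 years is 0.99 doublings.
2^0.99 ≈ 1.99; 43669 × 1.99 ≈ 87000 billion dollars.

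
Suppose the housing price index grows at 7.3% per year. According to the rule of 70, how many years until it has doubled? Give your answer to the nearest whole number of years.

At 7.3%, doubling takes about 70/7.3 = 9.59 years.

around 10 years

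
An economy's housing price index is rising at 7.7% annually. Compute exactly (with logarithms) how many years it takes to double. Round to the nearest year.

9 years

t = ln(2) / ln(1 + 0.077) = 0.6931 / 0.074179 ≈ 9.34.
≈ 9 years.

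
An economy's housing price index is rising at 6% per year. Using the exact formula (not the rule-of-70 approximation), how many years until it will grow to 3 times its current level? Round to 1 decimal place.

18.9 years

t = ln(3) / ln(1 + 0.06) = 1.0986 / 0.058269 ≈ 18.85.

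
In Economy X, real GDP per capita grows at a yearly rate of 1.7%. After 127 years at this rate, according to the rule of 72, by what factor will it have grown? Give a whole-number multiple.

At 1.7% one doubling takes ≈ 42.35 years; 127 years is 3 of them, so ×8.

around 8 times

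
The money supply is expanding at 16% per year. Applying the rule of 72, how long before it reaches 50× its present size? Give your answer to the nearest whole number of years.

around 25 years

At 16% it doubles every 72/16 ≈ 4.50 years.
50× is log₂ 50 ≈ 5.64 doublings, so ≈ 5.64 × 4.50 = 25 years.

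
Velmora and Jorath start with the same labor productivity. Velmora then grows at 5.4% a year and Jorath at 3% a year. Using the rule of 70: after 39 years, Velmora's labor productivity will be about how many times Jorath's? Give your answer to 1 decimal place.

approximately 2.5 times

Only the 2.4-point difference matters.
70/2.4 ≈ 29.17 years per doubling of the ratio; 39 years gives 1.34 doublings, so ≈ 2.5×.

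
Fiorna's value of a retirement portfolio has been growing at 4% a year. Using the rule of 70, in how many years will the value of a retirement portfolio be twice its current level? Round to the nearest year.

≈ 18 years

At 4%, doubling takes about 70/4 = 17.50 years.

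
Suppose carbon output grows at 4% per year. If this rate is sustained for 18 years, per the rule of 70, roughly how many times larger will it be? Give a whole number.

70/4 ≈ 17.50 years per doubling.
18 years fits 1 doubling: 2^1 = 2.

roughly 2 times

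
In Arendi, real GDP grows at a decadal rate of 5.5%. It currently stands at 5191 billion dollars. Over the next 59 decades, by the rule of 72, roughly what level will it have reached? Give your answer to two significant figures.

≈ 120000 billion dollars

Doubling time ≈ 72/5.5 = 13.09 decades.
59 decades is 59/13.09 ≈ 4.51 doublings, a factor of 2^4.51 ≈ 22.78.
5191 × 22.78 ≈ 120000 billion dollars.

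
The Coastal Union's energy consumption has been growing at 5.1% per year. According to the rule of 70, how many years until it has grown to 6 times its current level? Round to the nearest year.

roughly 35 years

At 5.1% it doubles every 70/5.1 ≈ 13.73 years.
Reaching 6× takes log₂(6) ≈ 2.58 doublings.
2.58 × 13.73 ≈ 35 years.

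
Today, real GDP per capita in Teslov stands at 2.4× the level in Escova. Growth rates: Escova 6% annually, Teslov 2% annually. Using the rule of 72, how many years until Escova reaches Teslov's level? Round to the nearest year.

The growth-rate gap is 6% − 2% = 4 percentage points.
So the ratio between them halves every 72/4 ≈ 18.00 years.
A 2.4× gap takes log₂(2.4) ≈ 1.26 halvings to close: 1.26 × 18.00 ≈ 23 years.

approximately 23 years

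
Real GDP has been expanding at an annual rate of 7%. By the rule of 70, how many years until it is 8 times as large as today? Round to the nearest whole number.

One doubling takes 70/7 = 10.00 years.
8 = 2^3, so 3 doublings → 30 years.

30 years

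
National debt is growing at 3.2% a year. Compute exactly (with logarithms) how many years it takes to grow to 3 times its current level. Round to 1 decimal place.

t = ln(3) / ln(1 + 0.032) = 1.0986 / 0.031499 ≈ 34.88.

34.9 years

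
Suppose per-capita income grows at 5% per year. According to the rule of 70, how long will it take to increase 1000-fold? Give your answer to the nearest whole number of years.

At 5% it doubles every 70/5 ≈ 14.00 years.
Reaching 1000× takes log₂(1000) ≈ 9.97 doublings.
9.97 × 14.00 ≈ 140 years.

roughly 140 years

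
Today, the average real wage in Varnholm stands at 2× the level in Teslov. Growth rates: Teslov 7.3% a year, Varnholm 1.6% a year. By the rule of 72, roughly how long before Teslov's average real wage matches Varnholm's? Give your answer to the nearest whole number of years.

What matters is the difference: 5.7 pp.
Rule of 72 on the gap: the ratio halves every 72/5.7 ≈ 12.63 years.
A 2× gap closes after 1 halving: 1 × 12.63 ≈ 13 years.

13 years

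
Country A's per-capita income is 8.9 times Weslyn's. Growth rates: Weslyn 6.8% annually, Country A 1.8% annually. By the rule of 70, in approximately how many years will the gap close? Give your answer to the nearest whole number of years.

The growth-rate gap is 6.8% − 1.8% = 5 percentage points.
So the ratio between them halves every 70/5 ≈ 14.00 years.
An 8.9 times gap takes log₂(8.9) ≈ 3.15 halvings to close: 3.15 × 14.00 ≈ 44 years.

about 44 years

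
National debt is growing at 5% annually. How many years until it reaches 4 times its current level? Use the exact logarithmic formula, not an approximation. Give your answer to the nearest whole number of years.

t = ln(4) / ln(1 + 0.05) = 1.3863 / 0.048790 ≈ 28.41.
≈ 28 years.

28 years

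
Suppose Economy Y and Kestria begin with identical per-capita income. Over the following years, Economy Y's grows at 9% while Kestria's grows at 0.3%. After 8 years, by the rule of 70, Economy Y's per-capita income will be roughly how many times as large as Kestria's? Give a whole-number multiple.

around 2 times

Rate gap = 9% − 0.3% = 8.7 points.
The ratio doubles every 70/8.7 ≈ 8.05 years.
8/8.05 ≈ 0.99 doublings → ratio ≈ 2^0.99 ≈ 2.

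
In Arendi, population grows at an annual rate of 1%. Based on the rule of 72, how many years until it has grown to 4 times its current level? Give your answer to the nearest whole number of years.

Doubling time ≈ 72/1 = 72.00 years.
Getting to 4× needs 2 doublings: 2 × 72.00 ≈ 144 years.

approximately 144 years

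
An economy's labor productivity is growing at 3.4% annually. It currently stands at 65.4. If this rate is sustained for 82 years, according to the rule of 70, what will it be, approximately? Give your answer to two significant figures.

about 1000

Doubling time ≈ 70/3.4 = 20.59 years.
82 years is 82/20.59 ≈ 3.98 doublings, a factor of 2^3.98 ≈ 15.78.
65.4 × 15.78 ≈ 1000.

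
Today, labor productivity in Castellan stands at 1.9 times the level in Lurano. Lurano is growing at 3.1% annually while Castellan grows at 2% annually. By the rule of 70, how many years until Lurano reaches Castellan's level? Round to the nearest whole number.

The growth-rate gap is 3.1% − 2% = 1.1 percentage points.
So the ratio between them halves every 70/1.1 ≈ 63.64 years.
A 1.9 times gap takes log₂(1.9) ≈ 0.93 halvings to close: 0.93 × 63.64 ≈ 59 years.

around 59 years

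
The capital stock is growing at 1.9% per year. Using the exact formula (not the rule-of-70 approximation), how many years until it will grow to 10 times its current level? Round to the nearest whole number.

122 years

t = ln(10) / ln(1 + 0.019) = 2.3026 / 0.018822 ≈ 122.34.
≈ 122 years.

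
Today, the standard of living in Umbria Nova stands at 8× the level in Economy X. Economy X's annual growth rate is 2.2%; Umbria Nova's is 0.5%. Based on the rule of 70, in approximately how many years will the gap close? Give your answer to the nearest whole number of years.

What matters is the difference: 1.7 pp.
Rule of 70 on the gap: the ratio halves every 70/1.7 ≈ 41.18 years.
An 8× gap closes after 3 halvings: 3 × 41.18 ≈ 124 years.

around 124 years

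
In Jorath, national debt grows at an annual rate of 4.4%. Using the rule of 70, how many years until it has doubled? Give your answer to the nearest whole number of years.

around 16 years

70/4.4 ≈ 15.91, so it doubles roughly every 16 years.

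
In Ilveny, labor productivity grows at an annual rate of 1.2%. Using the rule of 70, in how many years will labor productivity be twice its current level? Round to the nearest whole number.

58 years

At 1.2%, doubling takes about 70/1.2 = 58.33 years.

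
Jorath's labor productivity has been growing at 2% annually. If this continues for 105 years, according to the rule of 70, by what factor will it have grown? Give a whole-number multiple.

Doubling time ≈ 70/2 = 35.00 years.
105/35.00 ≈ 3 doublings, so about 2^3 = 8×.

about 8 times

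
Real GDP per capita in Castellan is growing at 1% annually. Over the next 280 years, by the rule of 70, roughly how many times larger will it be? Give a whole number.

16 times

Doubling time ≈ 70/1 = 70.00 years.
280/70.00 ≈ 4 doublings, so about 2^4 = 16×.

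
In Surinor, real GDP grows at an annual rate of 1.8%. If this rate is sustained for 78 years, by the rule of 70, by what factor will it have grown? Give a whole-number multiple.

roughly 4 times

70/1.8 ≈ 38.89 years per doubling.
78 years fits 2 doublings: 2^2 = 4.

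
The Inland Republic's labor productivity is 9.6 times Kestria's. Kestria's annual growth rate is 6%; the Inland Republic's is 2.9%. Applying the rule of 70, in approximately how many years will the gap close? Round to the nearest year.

The growth-rate gap is 6% − 2.9% = 3.1 percentage points.
So the ratio between them halves every 70/3.1 ≈ 22.58 years.
A 9.6 times gap takes log₂(9.6) ≈ 3.26 halvings to close: 3.26 × 22.58 ≈ 74 years.

≈ 74 years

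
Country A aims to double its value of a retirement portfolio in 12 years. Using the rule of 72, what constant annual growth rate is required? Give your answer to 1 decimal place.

72 / 12 ≈ 6.00, so about 6.0% a year.

6.0% a year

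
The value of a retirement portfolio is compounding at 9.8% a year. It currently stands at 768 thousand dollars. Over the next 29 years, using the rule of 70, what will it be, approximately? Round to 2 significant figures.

It doubles every 70/9.8 ≈ 7.14 years, so 29 years is 4.06 doublings.
2^4.06 ≈ 16.68; 768 × 16.68 ≈ 13000 thousand dollars.

roughly 13000 thousand dollars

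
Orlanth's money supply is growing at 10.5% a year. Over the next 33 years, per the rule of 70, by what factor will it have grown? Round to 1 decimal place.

Doubling time ≈ 70/10.5 = 6.67 years.
33 years / 6.67 ≈ 4.95 doublings → factor 2^4.95 ≈ 30.9.

about 30.9 times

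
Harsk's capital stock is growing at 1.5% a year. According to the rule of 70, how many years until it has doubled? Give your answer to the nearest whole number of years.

roughly 47 years

Doubling time ≈ 70 / 1.5 = 46.67 years.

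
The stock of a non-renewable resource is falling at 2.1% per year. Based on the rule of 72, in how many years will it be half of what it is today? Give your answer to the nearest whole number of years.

Falling at 2.1%, it halves about every 72/2.1 = 34.29 years.

34 years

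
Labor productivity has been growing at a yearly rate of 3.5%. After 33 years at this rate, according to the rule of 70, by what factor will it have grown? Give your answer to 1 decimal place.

Doubling time ≈ 70/3.5 = 20.00 years.
33 years / 20.00 ≈ 1.65 doublings → factor 2^1.65 ≈ 3.1.

around 3.1 times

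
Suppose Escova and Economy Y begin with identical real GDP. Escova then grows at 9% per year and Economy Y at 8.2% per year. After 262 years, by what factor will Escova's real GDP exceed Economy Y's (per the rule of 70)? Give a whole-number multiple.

Rate gap = 9% − 8.2% = 0.8 points.
The ratio doubles every 70/0.8 ≈ 87.50 years.
262/87.50 ≈ 2.99 doublings → ratio ≈ 2^2.99 ≈ 8.

around 8 times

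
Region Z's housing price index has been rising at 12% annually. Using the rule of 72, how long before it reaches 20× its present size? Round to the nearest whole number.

about 26 years

At 12% it doubles every 72/12 ≈ 6.00 years.
Reaching 20× takes log₂(20) ≈ 4.32 doublings.
4.32 × 6.00 ≈ 26 years.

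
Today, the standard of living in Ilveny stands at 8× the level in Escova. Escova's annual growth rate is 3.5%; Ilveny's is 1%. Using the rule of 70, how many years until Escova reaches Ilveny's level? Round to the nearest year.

What matters is the difference: 2.5 pp.
Rule of 70 on the gap: the ratio halves every 70/2.5 ≈ 28.00 years.
An 8× gap closes after 3 halvings: 3 × 28.00 ≈ 84 years.

about 84 years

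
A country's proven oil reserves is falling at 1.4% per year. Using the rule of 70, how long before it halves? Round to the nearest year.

around 50 years

Falling at 1.4%, it halves about every 70/1.4 = 50.00 years.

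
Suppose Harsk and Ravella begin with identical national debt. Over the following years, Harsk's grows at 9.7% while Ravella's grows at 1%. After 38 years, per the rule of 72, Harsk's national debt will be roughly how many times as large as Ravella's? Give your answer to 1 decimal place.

about 24.1 times

Only the 8.7-point difference matters.
72/8.7 ≈ 8.28 years per doubling of the ratio; 38 years gives 4.59 doublings, so ≈ 24.1×.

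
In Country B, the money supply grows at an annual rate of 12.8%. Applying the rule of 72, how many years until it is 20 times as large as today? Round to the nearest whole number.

Doubling time ≈ 72/12.8 = 5.62 years.
20× is log₂ 20 ≈ 4.32 doublings, so ≈ 4.32 × 5.62 = 24 years.

approximately 24 years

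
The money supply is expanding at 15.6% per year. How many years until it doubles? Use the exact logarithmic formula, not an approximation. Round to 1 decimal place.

4.8 years

t = ln(2) / ln(1 + 0.156) = 0.6931 / 0.144966 ≈ 4.78.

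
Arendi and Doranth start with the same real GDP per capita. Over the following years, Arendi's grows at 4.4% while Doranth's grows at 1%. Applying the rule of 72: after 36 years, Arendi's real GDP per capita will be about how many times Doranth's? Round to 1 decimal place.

Only the 3.4-point difference matters.
72/3.4 ≈ 21.18 years per doubling of the ratio; 36 years gives 1.70 doublings, so ≈ 3.2×.

around 3.2 times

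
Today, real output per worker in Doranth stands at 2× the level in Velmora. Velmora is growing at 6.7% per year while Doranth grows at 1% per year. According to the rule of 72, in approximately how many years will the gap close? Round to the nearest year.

What matters is the difference: 5.7 pp.
Rule of 72 on the gap: the ratio halves every 72/5.7 ≈ 12.63 years.
A 2× gap closes after 1 halving: 1 × 12.63 ≈ 13 years.

13 years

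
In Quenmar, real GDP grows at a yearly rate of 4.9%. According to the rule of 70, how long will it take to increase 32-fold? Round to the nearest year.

about 71 years

Doubling time ≈ 70/4.9 = 14.29 years.
32 = 2^5, so 5 doublings → 71 years.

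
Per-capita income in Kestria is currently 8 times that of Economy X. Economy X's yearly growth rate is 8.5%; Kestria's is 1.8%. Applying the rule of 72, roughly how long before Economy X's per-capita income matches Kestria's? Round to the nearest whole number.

around 32 years

The growth-rate gap is 8.5% − 1.8% = 6.7 percentage points.
So the ratio between them halves every 72/6.7 ≈ 10.75 years.
An 8 times gap closes after 3 halvings: 3 × 10.75 ≈ 32 years.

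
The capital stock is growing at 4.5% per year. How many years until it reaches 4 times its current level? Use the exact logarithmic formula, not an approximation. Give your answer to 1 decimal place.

t = ln(4) / ln(1 + 0.045) = 1.3863 / 0.044017 ≈ 31.49.

31.5 years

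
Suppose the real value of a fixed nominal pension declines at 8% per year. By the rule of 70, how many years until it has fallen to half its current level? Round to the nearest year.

approximately 9 years

The rule works in reverse for decay: 70/8 ≈ 8.75 years to halve.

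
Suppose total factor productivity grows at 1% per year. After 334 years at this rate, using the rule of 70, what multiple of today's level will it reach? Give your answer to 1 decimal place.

Doubles every ≈ 70.00 years (70/1).
334 years is 4.77 doublings; 2^4.77 ≈ 27.3×.

about 27.3 times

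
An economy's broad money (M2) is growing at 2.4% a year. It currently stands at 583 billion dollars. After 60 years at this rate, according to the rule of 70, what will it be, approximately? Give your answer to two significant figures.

It doubles every 70/2.4 ≈ 29.17 years, so 60 years is 2.06 doublings.
2^2.06 ≈ 4.17; 583 × 4.17 ≈ 2400 billion dollars.

roughly 2400 billion dollars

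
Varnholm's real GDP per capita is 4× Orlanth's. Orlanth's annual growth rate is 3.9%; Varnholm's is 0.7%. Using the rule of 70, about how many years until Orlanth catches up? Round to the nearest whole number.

What matters is the difference: 3.2 pp.
Rule of 70 on the gap: the ratio halves every 70/3.2 ≈ 21.88 years.
A 4× gap closes after 2 halvings: 2 × 21.88 ≈ 44 years.

≈ 44 years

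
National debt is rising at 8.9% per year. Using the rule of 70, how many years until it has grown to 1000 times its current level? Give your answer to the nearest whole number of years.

Doubling time ≈ 70/8.9 = 7.87 years.
1000× is log₂ 1000 ≈ 9.97 doublings, so ≈ 9.97 × 7.87 = 78 years.

≈ 78 years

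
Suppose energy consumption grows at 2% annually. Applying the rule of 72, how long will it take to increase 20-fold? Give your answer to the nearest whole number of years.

≈ 156 years

At 2% it doubles every 72/2 ≈ 36.00 years.
20× is log₂ 20 ≈ 4.32 doublings, so ≈ 4.32 × 36.00 = 156 years.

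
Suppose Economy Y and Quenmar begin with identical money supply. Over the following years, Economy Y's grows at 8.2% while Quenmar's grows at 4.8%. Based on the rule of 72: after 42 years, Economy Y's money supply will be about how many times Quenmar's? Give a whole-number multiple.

approximately 4 times

Economy Y pulls ahead at 3.4 pp per year, so the ratio doubles every 72/3.4 ≈ 21.18 years.
In 42 years that's 1.98 doublings: 2^1.98 ≈ 4.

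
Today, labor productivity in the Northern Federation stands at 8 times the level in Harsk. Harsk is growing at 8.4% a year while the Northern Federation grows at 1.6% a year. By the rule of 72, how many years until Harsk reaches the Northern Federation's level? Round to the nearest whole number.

32 years

What matters is the difference: 6.8 pp.
Rule of 72 on the gap: the ratio halves every 72/6.8 ≈ 10.59 years.
An 8 times gap closes after 3 halvings: 3 × 10.59 ≈ 32 years.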